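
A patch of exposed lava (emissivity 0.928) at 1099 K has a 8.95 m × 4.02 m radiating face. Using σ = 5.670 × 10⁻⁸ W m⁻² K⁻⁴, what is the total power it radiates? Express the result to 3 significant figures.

P ≈ 2.76×10⁶ W

Area A = 8.95 × 4.02 = 35.979 m².
P = εσAT⁴ = 0.928 × 5.670×10⁻⁸ × 35.979 × (1099)⁴ = 2.76×10⁶ W.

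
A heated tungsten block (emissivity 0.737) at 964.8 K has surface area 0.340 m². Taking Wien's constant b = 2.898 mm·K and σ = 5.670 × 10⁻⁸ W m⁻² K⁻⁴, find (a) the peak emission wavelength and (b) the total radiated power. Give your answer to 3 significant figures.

(a) λ_max = b/T = 2.898×10⁻³/964.8 = 3.004×10⁻⁶ m = 3.00 μm.
Area A = 0.340 m².
(b) P = εσAT⁴ = 0.737×5.670×10⁻⁸×0.340×(964.8)⁴ = 1.23×10⁴ W.

λ_max ≈ 3.00 μm; P ≈ 1.23×10⁴ W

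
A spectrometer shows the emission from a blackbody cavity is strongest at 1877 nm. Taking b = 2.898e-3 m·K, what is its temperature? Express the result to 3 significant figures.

Wien's law gives T = b/λ_max = (2.898×10⁻³ m·K)/(1.877×10⁻⁶ m) = 1.54×10³ K.

T ≈ 1.54×10³ K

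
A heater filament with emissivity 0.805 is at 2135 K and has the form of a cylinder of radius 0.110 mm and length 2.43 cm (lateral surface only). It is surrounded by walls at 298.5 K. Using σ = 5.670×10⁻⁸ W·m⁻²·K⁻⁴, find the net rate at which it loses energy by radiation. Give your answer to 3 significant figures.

Net loss ≈ 15.9 W

Lateral area A = 2πrL = 2π×1.10×10⁻⁴×0.0243 = 1.67950×10⁻⁵ m².
Net radiated power P_net = εσA(T⁴ − T₀⁴) = 0.805×5.670×10⁻⁸×1.67950×10⁻⁵×(2135⁴ − 298.5⁴).
T⁴ − T₀⁴ = 2.07774×10¹³ − 7.93921×10⁹ = 2.07695×10¹³ K⁴, so P_net = 15.9 W.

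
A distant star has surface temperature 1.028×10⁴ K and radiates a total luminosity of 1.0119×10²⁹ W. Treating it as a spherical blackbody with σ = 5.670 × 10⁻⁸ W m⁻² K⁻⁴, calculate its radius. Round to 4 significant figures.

L = 4πR²σT⁴ ⇒ R = √(L/(4πσT⁴)).
σT⁴ = 6.33221×10⁸ W/m², so R = √(1.0119×10²⁹/(4π×6.33221×10⁸)) = 3.566×10⁹ m.

R ≈ 3.566×10⁹ m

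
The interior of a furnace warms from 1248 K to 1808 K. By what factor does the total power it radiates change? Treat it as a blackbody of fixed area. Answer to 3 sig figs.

P ∝ T⁴, so P₂/P₁ = (T₂/T₁)⁴ = (1808/1248)⁴ = (1.44872)⁴ = 4.40.

P₂/P₁ ≈ 4.40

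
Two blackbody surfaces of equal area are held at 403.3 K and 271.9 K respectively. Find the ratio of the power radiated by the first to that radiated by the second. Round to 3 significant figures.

P₁/P₂ ≈ 4.84

With equal areas, P₁/P₂ = (T₁/T₂)⁴ = (403.3/271.9)⁴ = 4.84.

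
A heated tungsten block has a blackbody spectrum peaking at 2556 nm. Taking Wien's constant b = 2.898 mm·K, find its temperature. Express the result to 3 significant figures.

T ≈ 1.13×10³ K

Wien's law gives T = b/λ_max = (2.898×10⁻³ m·K)/(2.556×10⁻⁶ m) = 1.13×10³ K.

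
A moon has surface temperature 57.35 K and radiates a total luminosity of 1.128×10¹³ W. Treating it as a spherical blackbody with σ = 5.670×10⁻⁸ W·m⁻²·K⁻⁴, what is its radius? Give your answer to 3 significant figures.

L = 4πR²σT⁴ ⇒ R = √(L/(4πσT⁴)).
σT⁴ = 0.613362 W/m², so R = √(1.128×10¹³/(4π×0.613362)) = 1.21×10⁶ m.

R ≈ 1.21×10⁶ m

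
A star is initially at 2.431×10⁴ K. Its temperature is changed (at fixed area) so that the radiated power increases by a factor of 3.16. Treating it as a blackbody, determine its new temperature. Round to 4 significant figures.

P ∝ T⁴, so T₂/T₁ = (P₂/P₁)^(1/4) = (3.16)^(1/4) = 1.33328.
T₂ = 2.431×10⁴ × 1.33328 = 3.241×10⁴ K.

T₂ ≈ 3.241×10⁴ K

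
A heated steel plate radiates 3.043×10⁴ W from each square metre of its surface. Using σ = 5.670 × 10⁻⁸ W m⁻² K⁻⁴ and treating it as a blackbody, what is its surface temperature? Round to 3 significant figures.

I = σT⁴, so T = (I/σ)^(1/4) = (3.043×10⁴/(5.670×10⁻⁸))^(1/4) = 856 K.

T ≈ 856 K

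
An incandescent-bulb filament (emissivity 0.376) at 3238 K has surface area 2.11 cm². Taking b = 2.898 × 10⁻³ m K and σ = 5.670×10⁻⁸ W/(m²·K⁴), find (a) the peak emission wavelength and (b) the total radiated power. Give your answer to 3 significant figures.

(a) λ_max = b/T = 2.898×10⁻³/3238 = 8.950×10⁻⁷ m = 895 nm.
Area A = 2.11 cm² = 2.11×10⁻⁴ m².
(b) P = εσAT⁴ = 0.376×5.670×10⁻⁸×2.11×10⁻⁴×(3238)⁴ = 494 W.

λ_max ≈ 895 nm; P ≈ 494 W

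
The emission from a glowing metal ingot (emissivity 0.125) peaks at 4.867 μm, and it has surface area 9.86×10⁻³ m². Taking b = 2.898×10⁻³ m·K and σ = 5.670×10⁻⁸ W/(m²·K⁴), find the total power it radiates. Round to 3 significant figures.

P ≈ 8.78 W

Wien's law: T = b/λ_max = 2.898×10⁻³/4.867×10⁻⁶ = 595.439 K.
Area A = 9.86×10⁻³ m².
Then P = εσAT⁴ = 0.125×5.670×10⁻⁸×9.86×10⁻³×(595.439)⁴ = 8.78 W.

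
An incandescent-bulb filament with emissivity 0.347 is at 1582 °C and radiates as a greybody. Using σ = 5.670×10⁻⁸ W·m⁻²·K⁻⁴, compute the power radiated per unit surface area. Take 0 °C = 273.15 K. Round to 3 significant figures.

T = 1582 °C + 273.15 = 1855.15 K.
Stefan–Boltzmann: I = εσT⁴ = 0.347 × 5.670×10⁻⁸ × (1855.15)⁴ = 2.33×10⁵ W/m².

I ≈ 2.33×10⁵ W/m²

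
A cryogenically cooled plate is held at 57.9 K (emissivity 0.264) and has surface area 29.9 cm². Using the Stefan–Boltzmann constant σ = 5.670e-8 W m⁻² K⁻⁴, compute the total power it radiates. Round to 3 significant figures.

Area A = 29.9 cm² = 2.99×10⁻³ m².
P = εσAT⁴ = 0.264 × 5.670×10⁻⁸ × 2.99×10⁻³ × (57.9)⁴ = 5.03×10⁻⁴ W.

P ≈ 5.03×10⁻⁴ W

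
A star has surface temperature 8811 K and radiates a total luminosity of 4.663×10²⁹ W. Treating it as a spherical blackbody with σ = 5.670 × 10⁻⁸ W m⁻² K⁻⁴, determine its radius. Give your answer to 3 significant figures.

R ≈ 1.04×10¹⁰ m

L = 4πR²σT⁴ ⇒ R = √(L/(4πσT⁴)).
σT⁴ = 3.41731×10⁸ W/m², so R = √(4.663×10²⁹/(4π×3.41731×10⁸)) = 1.04×10¹⁰ m.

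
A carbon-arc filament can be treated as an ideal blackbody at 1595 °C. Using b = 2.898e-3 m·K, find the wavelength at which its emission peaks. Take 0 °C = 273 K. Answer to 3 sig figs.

λ_max ≈ 1.55 μm

T = 1595 °C + 273 = 1868 K.
Wien's displacement law: λ_max = b/T = (2.898×10⁻³ m·K)/(1868 K) = 1.551×10⁻⁶ m.
That is 1.55 μm, in the infrared range.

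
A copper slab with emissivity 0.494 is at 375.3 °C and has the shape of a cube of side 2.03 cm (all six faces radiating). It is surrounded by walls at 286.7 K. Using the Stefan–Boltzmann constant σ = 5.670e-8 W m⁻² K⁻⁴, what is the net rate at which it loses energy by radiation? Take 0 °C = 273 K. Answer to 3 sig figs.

Net loss ≈ 11.8 W

T = 375.3 °C + 273 = 648.3 K.
Area A = 6s² = 6×(0.0203 m)² = 2.47254×10⁻³ m².
Net radiated power P_net = εσA(T⁴ − T₀⁴) = 0.494×5.670×10⁻⁸×2.47254×10⁻³×(648.3⁴ − 286.7⁴).
T⁴ − T₀⁴ = 1.76646×10¹¹ − 6.75633×10⁹ = 1.69890×10¹¹ K⁴, so P_net = 11.8 W.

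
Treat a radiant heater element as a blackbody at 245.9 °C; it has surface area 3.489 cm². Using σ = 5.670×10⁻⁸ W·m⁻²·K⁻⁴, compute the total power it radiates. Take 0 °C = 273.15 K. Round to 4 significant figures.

P ≈ 1.436 W

T = 245.9 °C + 273.15 = 519.05 K.
Area A = 3.489 cm² = 3.489×10⁻⁴ m².
P = σAT⁴ = 5.670×10⁻⁸ × 3.489×10⁻⁴ × (519.05)⁴ = 1.436 W.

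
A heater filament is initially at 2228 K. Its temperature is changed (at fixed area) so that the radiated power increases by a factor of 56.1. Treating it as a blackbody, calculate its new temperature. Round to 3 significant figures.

P ∝ T⁴, so T₂/T₁ = (P₂/P₁)^(1/4) = (56.1)^(1/4) = 2.73679.
T₂ = 2228 × 2.73679 = 6.10×10³ K.

T₂ ≈ 6.10×10³ K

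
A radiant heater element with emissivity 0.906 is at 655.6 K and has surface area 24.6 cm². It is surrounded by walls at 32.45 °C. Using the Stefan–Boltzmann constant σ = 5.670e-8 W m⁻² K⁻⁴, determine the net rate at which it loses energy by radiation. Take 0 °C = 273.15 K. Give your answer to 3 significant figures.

Net loss ≈ 22.2 W

Surroundings: T = 32.45 °C + 273.15 = 305.60 K.
Area A = 24.6 cm² = 2.46×10⁻³ m².
Net radiated power P_net = εσA(T⁴ − T₀⁴) = 0.906×5.670×10⁻⁸×2.46×10⁻³×(655.6⁴ − 305.60⁴).
T⁴ − T₀⁴ = 1.84738×10¹¹ − 8.72195×10⁹ = 1.76016×10¹¹ K⁴, so P_net = 22.2 W.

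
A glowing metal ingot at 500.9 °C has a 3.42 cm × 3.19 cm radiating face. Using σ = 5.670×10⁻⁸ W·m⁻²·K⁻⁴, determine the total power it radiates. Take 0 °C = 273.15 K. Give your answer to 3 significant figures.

P ≈ 22.2 W

T = 500.9 °C + 273.15 = 774.05 K.
Area A = 0.0342 × 0.0319 = 1.09098×10⁻³ m².
P = σAT⁴ = 5.670×10⁻⁸ × 1.09098×10⁻³ × (774.05)⁴ = 22.2 W.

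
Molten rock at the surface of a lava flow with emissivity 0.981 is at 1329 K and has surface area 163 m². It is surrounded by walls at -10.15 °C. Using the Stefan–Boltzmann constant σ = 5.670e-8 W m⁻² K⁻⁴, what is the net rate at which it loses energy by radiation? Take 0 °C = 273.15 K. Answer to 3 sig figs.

Surroundings: T = -10.15 °C + 273.15 = 263.00 K.
Area A = 163 m².
Net radiated power P_net = εσA(T⁴ − T₀⁴) = 0.981×5.670×10⁻⁸×163×(1329⁴ − 263.00⁴).
T⁴ − T₀⁴ = 3.11961×10¹² − 4.78435×10⁹ = 3.11483×10¹² K⁴, so P_net = 2.82×10⁷ W.

Net loss ≈ 2.82×10⁷ W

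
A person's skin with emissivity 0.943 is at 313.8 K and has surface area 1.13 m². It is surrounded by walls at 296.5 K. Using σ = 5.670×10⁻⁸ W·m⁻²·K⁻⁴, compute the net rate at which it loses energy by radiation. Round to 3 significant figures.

Area A = 1.13 m².
Net radiated power P_net = εσA(T⁴ − T₀⁴) = 0.943×5.670×10⁻⁸×1.13×(313.8⁴ − 296.5⁴).
T⁴ − T₀⁴ = 9.69643×10⁹ − 7.72856×10⁹ = 1.96787×10⁹ K⁴, so P_net = 119 W.

Net loss ≈ 119 W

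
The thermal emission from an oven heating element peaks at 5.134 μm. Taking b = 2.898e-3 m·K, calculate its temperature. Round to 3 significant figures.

Wien's law gives T = b/λ_max = (2.898×10⁻³ m·K)/(5.134×10⁻⁶ m) = 564 K.

T ≈ 564 K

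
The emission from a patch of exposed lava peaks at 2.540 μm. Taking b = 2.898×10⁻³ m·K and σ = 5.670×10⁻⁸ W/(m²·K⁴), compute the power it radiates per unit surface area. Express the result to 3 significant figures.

I ≈ 9.61×10⁴ W/m²

Wien's law: T = b/λ_max = 2.898×10⁻³/2.540×10⁻⁶ = 1140.94 K.
Then I = σT⁴ = 5.670×10⁻⁸×(1140.94)⁴ = 9.61×10⁴ W/m².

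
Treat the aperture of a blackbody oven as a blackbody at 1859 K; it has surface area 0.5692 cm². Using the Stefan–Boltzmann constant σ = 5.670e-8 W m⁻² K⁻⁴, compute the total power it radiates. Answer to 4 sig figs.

Area A = 0.5692 cm² = 5.692×10⁻⁵ m².
P = σAT⁴ = 5.670×10⁻⁸ × 5.692×10⁻⁵ × (1859)⁴ = 38.54 W.

P ≈ 38.54 W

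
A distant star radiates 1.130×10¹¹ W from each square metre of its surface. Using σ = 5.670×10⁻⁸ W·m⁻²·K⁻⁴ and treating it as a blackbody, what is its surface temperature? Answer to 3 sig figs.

T ≈ 3.76×10⁴ K

I = σT⁴, so T = (I/σ)^(1/4) = (1.130×10¹¹/(5.670×10⁻⁸))^(1/4) = 3.76×10⁴ K.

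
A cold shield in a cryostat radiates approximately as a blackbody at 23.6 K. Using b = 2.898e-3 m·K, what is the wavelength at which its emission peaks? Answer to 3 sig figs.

Wien's displacement law: λ_max = b/T = (2.898×10⁻³ m·K)/(23.6 K) = 1.228×10⁻⁴ m.
That is 1.23×10⁻⁴ m, in the infrared range.

λ_max ≈ 1.23×10⁻⁴ m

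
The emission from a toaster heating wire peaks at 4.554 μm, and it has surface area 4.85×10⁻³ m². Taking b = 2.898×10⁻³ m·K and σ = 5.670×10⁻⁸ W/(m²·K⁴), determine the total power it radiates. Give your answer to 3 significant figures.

P ≈ 45.1 W

Wien's law: T = b/λ_max = 2.898×10⁻³/4.554×10⁻⁶ = 636.364 K.
Area A = 4.85×10⁻³ m².
Then P = σAT⁴ = 5.670×10⁻⁸×4.85×10⁻³×(636.364)⁴ = 45.1 W.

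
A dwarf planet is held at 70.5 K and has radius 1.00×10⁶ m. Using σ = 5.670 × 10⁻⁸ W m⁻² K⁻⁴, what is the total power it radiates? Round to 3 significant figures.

Surface area A = 4πR² = 4π(1.00×10⁶ m)² = 1.25664×10¹³ m².
P = σAT⁴ = 5.670×10⁻⁸ × 1.25664×10¹³ × (70.5)⁴ = 1.76×10¹³ W.

P ≈ 1.76×10¹³ W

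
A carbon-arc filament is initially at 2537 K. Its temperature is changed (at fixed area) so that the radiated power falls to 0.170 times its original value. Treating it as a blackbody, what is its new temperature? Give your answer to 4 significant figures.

T₂ ≈ 1629 K

P ∝ T⁴, so T₂/T₁ = (P₂/P₁)^(1/4) = (0.170)^(1/4) = 0.642114.
T₂ = 2537 × 0.642114 = 1629 K.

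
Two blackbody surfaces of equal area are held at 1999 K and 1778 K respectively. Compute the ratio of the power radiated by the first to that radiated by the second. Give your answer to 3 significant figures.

With equal areas, P₁/P₂ = (T₁/T₂)⁴ = (1999/1778)⁴ = 1.60.

P₁/P₂ ≈ 1.60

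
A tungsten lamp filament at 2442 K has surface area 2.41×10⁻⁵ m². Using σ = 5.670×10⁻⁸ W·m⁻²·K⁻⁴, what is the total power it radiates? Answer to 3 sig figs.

Area A = 2.41×10⁻⁵ m².
P = σAT⁴ = 5.670×10⁻⁸ × 2.41×10⁻⁵ × (2442)⁴ = 48.6 W.

P ≈ 48.6 W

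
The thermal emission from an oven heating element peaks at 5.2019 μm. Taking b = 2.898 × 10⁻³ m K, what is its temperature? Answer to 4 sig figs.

Wien's law gives T = b/λ_max = (2.898×10⁻³ m·K)/(5.2019×10⁻⁶ m) = 557.1 K.

T ≈ 557.1 K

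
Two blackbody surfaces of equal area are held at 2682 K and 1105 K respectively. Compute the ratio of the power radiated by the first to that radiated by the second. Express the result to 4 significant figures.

P₁/P₂ ≈ 34.70

With equal areas, P₁/P₂ = (T₁/T₂)⁴ = (2682/1105)⁴ = 34.70.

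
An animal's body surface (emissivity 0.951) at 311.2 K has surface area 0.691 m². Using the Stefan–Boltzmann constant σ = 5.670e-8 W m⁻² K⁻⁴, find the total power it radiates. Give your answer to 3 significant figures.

Area A = 0.691 m².
P = εσAT⁴ = 0.951 × 5.670×10⁻⁸ × 0.691 × (311.2)⁴ = 349 W.

P ≈ 349 W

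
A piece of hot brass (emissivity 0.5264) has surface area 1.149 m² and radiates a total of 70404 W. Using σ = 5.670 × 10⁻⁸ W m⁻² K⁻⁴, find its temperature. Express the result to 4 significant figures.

T ≈ 1197 K

Area A = 1.149 m².
P = εσAT⁴ ⇒ T = (P/(εσA))^(1/4) = (70404/(0.5264×5.670×10⁻⁸×1.149))^(1/4) = 1197 K.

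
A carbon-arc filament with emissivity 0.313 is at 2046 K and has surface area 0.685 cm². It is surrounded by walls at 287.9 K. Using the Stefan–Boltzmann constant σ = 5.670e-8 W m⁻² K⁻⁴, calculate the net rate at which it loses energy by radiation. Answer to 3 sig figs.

Net loss ≈ 21.3 W

Area A = 0.685 cm² = 6.85×10⁻⁵ m².
Net radiated power P_net = εσA(T⁴ − T₀⁴) = 0.313×5.670×10⁻⁸×6.85×10⁻⁵×(2046⁴ − 287.9⁴).
T⁴ − T₀⁴ = 1.75236×10¹³ − 6.87016×10⁹ = 1.75167×10¹³ K⁴, so P_net = 21.3 W.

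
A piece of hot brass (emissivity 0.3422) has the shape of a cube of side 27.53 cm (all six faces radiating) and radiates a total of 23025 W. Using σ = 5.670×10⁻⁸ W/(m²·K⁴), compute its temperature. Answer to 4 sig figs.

Area A = 6s² = 6×(0.2753 m)² = 0.454741 m².
P = εσAT⁴ ⇒ T = (P/(εσA))^(1/4) = (23025/(0.3422×5.670×10⁻⁸×0.454741))^(1/4) = 1271 K.

T ≈ 1271 K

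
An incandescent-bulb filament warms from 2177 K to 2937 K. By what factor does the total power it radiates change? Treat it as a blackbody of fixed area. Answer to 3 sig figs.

P₂/P₁ ≈ 3.31

P ∝ T⁴, so P₂/P₁ = (T₂/T₁)⁴ = (2937/2177)⁴ = (1.34910)⁴ = 3.31.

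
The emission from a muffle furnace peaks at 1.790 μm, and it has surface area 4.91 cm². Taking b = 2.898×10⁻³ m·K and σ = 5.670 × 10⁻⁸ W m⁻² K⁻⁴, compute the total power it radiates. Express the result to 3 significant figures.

P ≈ 191 W

Wien's law: T = b/λ_max = 2.898×10⁻³/1.790×10⁻⁶ = 1618.99 K.
Area A = 4.91 cm² = 4.91×10⁻⁴ m².
Then P = σAT⁴ = 5.670×10⁻⁸×4.91×10⁻⁴×(1618.99)⁴ = 191 W.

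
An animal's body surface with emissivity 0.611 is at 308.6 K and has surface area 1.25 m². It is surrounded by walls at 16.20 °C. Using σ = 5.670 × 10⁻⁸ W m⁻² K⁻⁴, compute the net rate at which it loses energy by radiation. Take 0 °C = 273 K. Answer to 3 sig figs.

Net loss ≈ 89.8 W

Surroundings: T = 16.20 °C + 273 = 289.20 K.
Area A = 1.25 m².
Net radiated power P_net = εσA(T⁴ − T₀⁴) = 0.611×5.670×10⁻⁸×1.25×(308.6⁴ − 289.20⁴).
T⁴ − T₀⁴ = 9.06951×10⁹ − 6.99509×10⁹ = 2.07442×10⁹ K⁴, so P_net = 89.8 W.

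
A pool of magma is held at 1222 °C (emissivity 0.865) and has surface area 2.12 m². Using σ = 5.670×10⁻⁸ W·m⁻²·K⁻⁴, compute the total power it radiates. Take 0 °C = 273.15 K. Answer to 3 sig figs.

T = 1222 °C + 273.15 = 1495.15 K.
Area A = 2.12 m².
P = εσAT⁴ = 0.865 × 5.670×10⁻⁸ × 2.12 × (1495.15)⁴ = 5.20×10⁵ W.

P ≈ 5.20×10⁵ W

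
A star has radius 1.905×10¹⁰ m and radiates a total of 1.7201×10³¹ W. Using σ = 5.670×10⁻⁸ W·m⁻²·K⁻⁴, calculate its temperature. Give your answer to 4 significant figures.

T ≈ 1.606×10⁴ K

Surface area A = 4πR² = 4π(1.905×10¹⁰ m)² = 4.56037×10²¹ m².
P = σAT⁴ ⇒ T = (P/(σA))^(1/4) = (1.7201×10³¹/(5.670×10⁻⁸×4.56037×10²¹))^(1/4) = 1.606×10⁴ K.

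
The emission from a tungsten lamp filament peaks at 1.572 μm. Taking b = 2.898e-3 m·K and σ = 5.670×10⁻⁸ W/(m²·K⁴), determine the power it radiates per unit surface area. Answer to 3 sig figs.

Wien's law: T = b/λ_max = 2.898×10⁻³/1.572×10⁻⁶ = 1843.51 K.
Then I = σT⁴ = 5.670×10⁻⁸×(1843.51)⁴ = 6.55×10⁵ W/m².

I ≈ 6.55×10⁵ W/m²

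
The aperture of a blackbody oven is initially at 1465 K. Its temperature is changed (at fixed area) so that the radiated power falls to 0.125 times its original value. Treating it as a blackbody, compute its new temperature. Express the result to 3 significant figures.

P ∝ T⁴, so T₂/T₁ = (P₂/P₁)^(1/4) = (0.125)^(1/4) = 0.594604.
T₂ = 1465 × 0.594604 = 871 K.

T₂ ≈ 871 K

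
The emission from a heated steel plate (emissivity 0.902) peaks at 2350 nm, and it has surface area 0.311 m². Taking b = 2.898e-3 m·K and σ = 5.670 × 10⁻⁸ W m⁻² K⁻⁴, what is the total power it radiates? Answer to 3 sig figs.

Wien's law: T = b/λ_max = 2.898×10⁻³/2.350×10⁻⁶ = 1233.19 K.
Area A = 0.311 m².
Then P = εσAT⁴ = 0.902×5.670×10⁻⁸×0.311×(1233.19)⁴ = 3.68×10⁴ W.

P ≈ 3.68×10⁴ W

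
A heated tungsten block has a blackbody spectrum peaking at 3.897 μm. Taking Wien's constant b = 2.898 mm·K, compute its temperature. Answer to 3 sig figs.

T ≈ 744 K

Wien's law gives T = b/λ_max = (2.898×10⁻³ m·K)/(3.897×10⁻⁶ m) = 744 K.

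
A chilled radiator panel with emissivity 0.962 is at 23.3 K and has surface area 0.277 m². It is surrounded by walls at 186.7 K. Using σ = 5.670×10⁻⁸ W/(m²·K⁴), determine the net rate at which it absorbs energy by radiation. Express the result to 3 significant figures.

Net gain ≈ 18.4 W

Area A = 0.277 m².
Net radiated power P_net = εσA(T⁴ − T₀⁴) = 0.962×5.670×10⁻⁸×0.277×(23.3⁴ − 186.7⁴).
T⁴ − T₀⁴ = 2.94730×10⁵ − 1.21500×10⁹ = -1.21471×10⁹ K⁴, so P_net = -18.4 W — negative, meaning a net gain of 18.4 W.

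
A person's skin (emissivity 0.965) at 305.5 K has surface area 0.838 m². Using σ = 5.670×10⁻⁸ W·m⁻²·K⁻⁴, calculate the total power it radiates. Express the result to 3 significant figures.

P ≈ 399 W

Area A = 0.838 m².
P = εσAT⁴ = 0.965 × 5.670×10⁻⁸ × 0.838 × (305.5)⁴ = 399 W.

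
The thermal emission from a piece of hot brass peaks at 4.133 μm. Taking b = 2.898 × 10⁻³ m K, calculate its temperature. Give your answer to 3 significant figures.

Wien's law gives T = b/λ_max = (2.898×10⁻³ m·K)/(4.133×10⁻⁶ m) = 701 K.

T ≈ 701 K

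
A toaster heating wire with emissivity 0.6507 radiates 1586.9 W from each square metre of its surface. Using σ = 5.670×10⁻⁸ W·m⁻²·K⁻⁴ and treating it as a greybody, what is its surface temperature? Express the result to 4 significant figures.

I = εσT⁴, so T = (I/εσ)^(1/4) = (1586.9/(0.6507×5.670×10⁻⁸))^(1/4) = 455.4 K.

T ≈ 455.4 K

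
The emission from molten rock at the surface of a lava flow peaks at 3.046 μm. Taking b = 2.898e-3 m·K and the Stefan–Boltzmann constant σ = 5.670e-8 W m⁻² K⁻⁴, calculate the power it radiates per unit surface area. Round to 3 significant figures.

Wien's law: T = b/λ_max = 2.898×10⁻³/3.046×10⁻⁶ = 951.412 K.
Then I = σT⁴ = 5.670×10⁻⁸×(951.412)⁴ = 4.65×10⁴ W/m².

I ≈ 4.65×10⁴ W/m²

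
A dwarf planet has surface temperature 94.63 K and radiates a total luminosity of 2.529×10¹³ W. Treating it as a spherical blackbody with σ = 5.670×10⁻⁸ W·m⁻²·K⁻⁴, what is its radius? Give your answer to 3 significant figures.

R ≈ 6.65×10⁵ m

L = 4πR²σT⁴ ⇒ R = √(L/(4πσT⁴)).
σT⁴ = 4.54672 W/m², so R = √(2.529×10¹³/(4π×4.54672)) = 6.65×10⁵ m.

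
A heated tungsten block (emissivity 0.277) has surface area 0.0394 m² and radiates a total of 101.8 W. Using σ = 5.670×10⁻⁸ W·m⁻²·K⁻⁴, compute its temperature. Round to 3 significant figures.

Area A = 0.0394 m².
P = εσAT⁴ ⇒ T = (P/(εσA))^(1/4) = (101.8/(0.277×5.670×10⁻⁸×0.0394))^(1/4) = 637 K.

T ≈ 637 K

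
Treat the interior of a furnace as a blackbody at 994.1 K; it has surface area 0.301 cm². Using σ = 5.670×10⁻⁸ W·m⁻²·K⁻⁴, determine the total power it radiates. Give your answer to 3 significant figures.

P ≈ 1.67 W

Area A = 0.301 cm² = 3.01×10⁻⁵ m².
P = σAT⁴ = 5.670×10⁻⁸ × 3.01×10⁻⁵ × (994.1)⁴ = 1.67 W.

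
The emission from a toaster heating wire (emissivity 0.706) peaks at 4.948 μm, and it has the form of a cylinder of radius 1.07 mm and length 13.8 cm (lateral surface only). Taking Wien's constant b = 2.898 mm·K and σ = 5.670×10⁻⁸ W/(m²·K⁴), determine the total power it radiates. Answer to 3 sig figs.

Wien's law: T = b/λ_max = 2.898×10⁻³/4.948×10⁻⁶ = 585.691 K.
Lateral area A = 2πrL = 2π×1.07×10⁻³×0.138 = 9.27775×10⁻⁴ m².
Then P = εσAT⁴ = 0.706×5.670×10⁻⁸×9.27775×10⁻⁴×(585.691)⁴ = 4.37 W.

P ≈ 4.37 W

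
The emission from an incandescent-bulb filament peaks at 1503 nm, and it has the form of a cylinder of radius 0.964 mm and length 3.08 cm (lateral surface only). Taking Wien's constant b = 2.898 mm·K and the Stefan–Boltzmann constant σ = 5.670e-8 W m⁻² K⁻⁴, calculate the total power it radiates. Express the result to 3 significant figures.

P ≈ 146 W

Wien's law: T = b/λ_max = 2.898×10⁻³/1.503×10⁻⁶ = 1928.14 K.
Lateral area A = 2πrL = 2π×9.64×10⁻⁴×0.0308 = 1.86555×10⁻⁴ m².
Then P = σAT⁴ = 5.670×10⁻⁸×1.86555×10⁻⁴×(1928.14)⁴ = 146 W.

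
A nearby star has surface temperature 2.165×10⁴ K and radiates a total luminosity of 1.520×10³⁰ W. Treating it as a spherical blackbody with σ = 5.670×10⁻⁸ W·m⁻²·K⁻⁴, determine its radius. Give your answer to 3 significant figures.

R ≈ 3.12×10⁹ m

L = 4πR²σT⁴ ⇒ R = √(L/(4πσT⁴)).
σT⁴ = 1.24570×10¹⁰ W/m², so R = √(1.520×10³⁰/(4π×1.24570×10¹⁰)) = 3.12×10⁹ m.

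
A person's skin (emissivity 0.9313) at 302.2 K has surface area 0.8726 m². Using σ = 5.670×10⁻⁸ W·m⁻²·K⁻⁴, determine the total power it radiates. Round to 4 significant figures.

P ≈ 384.3 W

Area A = 0.8726 m².
P = εσAT⁴ = 0.9313 × 5.670×10⁻⁸ × 0.8726 × (302.2)⁴ = 384.3 W.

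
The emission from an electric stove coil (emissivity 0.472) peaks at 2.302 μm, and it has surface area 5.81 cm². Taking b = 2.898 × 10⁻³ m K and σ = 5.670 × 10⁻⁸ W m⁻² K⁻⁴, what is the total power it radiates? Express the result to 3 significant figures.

Wien's law: T = b/λ_max = 2.898×10⁻³/2.302×10⁻⁶ = 1258.91 K.
Area A = 5.81 cm² = 5.81×10⁻⁴ m².
Then P = εσAT⁴ = 0.472×5.670×10⁻⁸×5.81×10⁻⁴×(1258.91)⁴ = 39.1 W.

P ≈ 39.1 W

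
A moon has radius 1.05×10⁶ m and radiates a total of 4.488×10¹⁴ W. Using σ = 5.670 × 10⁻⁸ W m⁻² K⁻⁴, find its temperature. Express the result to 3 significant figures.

T ≈ 155 K

Surface area A = 4πR² = 4π(1.05×10⁶ m)² = 1.38544×10¹³ m².
P = σAT⁴ ⇒ T = (P/(σA))^(1/4) = (4.488×10¹⁴/(5.670×10⁻⁸×1.38544×10¹³))^(1/4) = 155 K.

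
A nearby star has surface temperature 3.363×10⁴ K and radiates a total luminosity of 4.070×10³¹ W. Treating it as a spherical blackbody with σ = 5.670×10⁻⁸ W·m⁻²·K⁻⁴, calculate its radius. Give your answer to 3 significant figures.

R ≈ 6.68×10⁹ m

L = 4πR²σT⁴ ⇒ R = √(L/(4πσT⁴)).
σT⁴ = 7.25255×10¹⁰ W/m², so R = √(4.070×10³¹/(4π×7.25255×10¹⁰)) = 6.68×10⁹ m.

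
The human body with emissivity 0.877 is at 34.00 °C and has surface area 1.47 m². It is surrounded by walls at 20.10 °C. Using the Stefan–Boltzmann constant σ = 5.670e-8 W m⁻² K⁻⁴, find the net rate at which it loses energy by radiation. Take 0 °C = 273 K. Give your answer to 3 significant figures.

T = 34.00 °C + 273 = 307.00 K.
Surroundings: T = 20.10 °C + 273 = 293.10 K.
Area A = 1.47 m².
Net radiated power P_net = εσA(T⁴ − T₀⁴) = 0.877×5.670×10⁻⁸×1.47×(307.00⁴ − 293.10⁴).
T⁴ − T₀⁴ = 8.88287×10⁹ − 7.38012×10⁹ = 1.50275×10⁹ K⁴, so P_net = 110 W.

Net loss ≈ 110 W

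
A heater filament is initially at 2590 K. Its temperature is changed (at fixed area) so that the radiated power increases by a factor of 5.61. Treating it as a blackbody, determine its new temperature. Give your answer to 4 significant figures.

T₂ ≈ 3986 K

P ∝ T⁴, so T₂/T₁ = (P₂/P₁)^(1/4) = (5.61)^(1/4) = 1.53901.
T₂ = 2590 × 1.53901 = 3986 K.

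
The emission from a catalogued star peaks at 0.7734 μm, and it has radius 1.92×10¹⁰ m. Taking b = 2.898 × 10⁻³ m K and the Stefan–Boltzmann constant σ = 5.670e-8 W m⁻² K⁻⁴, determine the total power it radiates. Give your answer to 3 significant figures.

Wien's law: T = b/λ_max = 2.898×10⁻³/7.734×10⁻⁷ = 3747.09 K.
Surface area A = 4πR² = 4π(1.92×10¹⁰ m)² = 4.63247×10²¹ m².
Then P = σAT⁴ = 5.670×10⁻⁸×4.63247×10²¹×(3747.09)⁴ = 5.18×10²⁸ W.

P ≈ 5.18×10²⁸ W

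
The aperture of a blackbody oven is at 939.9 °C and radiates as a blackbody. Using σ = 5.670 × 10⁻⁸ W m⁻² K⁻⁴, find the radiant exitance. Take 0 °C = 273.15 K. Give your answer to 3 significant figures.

T = 939.9 °C + 273.15 = 1213.05 K.
Stefan–Boltzmann: I = σT⁴ = 5.670×10⁻⁸ × (1213.05)⁴ = 1.23×10⁵ W/m².

I ≈ 1.23×10⁵ W/m²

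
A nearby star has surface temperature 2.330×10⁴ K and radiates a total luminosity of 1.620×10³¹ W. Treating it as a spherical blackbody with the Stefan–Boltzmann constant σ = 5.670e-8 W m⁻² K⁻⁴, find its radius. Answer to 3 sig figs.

R ≈ 8.78×10⁹ m

L = 4πR²σT⁴ ⇒ R = √(L/(4πσT⁴)).
σT⁴ = 1.67112×10¹⁰ W/m², so R = √(1.620×10³¹/(4π×1.67112×10¹⁰)) = 8.78×10⁹ m.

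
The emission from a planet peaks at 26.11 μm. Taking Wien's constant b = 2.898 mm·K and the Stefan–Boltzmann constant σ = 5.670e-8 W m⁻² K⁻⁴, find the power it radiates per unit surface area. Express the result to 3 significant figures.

I ≈ 8.60 W/m²

Wien's law: T = b/λ_max = 2.898×10⁻³/2.611×10⁻⁵ = 110.992 K.
Then I = σT⁴ = 5.670×10⁻⁸×(110.992)⁴ = 8.60 W/m².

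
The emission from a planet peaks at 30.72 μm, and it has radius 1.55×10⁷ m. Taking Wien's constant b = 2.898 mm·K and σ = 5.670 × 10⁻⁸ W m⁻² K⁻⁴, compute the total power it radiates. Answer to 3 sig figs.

P ≈ 1.36×10¹⁶ W

Wien's law: T = b/λ_max = 2.898×10⁻³/3.072×10⁻⁵ = 94.3359 K.
Surface area A = 4πR² = 4π(1.55×10⁷ m)² = 3.01907×10¹⁵ m².
Then P = σAT⁴ = 5.670×10⁻⁸×3.01907×10¹⁵×(94.3359)⁴ = 1.36×10¹⁶ W.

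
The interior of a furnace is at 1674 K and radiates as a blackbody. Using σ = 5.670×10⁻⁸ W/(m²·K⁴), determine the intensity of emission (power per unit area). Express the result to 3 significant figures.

I ≈ 4.45×10⁵ W/m²

Stefan–Boltzmann: I = σT⁴ = 5.670×10⁻⁸ × (1674)⁴ = 4.45×10⁵ W/m².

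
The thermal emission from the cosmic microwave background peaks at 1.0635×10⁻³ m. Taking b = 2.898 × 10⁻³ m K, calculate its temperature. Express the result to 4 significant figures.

T ≈ 2.725 K

Wien's law gives T = b/λ_max = (2.898×10⁻³ m·K)/(1.0635×10⁻³ m) = 2.725 K.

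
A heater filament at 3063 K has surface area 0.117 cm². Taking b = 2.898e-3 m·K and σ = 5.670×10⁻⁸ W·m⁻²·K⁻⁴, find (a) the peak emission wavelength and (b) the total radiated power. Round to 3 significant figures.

(a) λ_max = b/T = 2.898×10⁻³/3063 = 9.461×10⁻⁷ m = 946 nm.
Area A = 0.117 cm² = 1.17×10⁻⁵ m².
(b) P = σAT⁴ = 5.670×10⁻⁸×1.17×10⁻⁵×(3063)⁴ = 58.4 W.

λ_max ≈ 946 nm; P ≈ 58.4 W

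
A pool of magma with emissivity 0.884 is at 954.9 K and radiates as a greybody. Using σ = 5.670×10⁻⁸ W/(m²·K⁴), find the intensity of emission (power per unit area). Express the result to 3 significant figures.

I ≈ 4.17×10⁴ W/m²

Stefan–Boltzmann: I = εσT⁴ = 0.884 × 5.670×10⁻⁸ × (954.9)⁴ = 4.17×10⁴ W/m².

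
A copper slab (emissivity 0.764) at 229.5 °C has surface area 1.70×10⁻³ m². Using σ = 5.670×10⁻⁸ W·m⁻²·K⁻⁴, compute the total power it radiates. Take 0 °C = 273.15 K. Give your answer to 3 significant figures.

P ≈ 4.70 W

T = 229.5 °C + 273.15 = 502.65 K.
Area A = 1.70×10⁻³ m².
P = εσAT⁴ = 0.764 × 5.670×10⁻⁸ × 1.70×10⁻³ × (502.65)⁴ = 4.70 W.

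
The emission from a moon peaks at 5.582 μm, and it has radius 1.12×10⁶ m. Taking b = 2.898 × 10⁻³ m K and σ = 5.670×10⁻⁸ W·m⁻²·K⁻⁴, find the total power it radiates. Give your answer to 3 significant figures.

Wien's law: T = b/λ_max = 2.898×10⁻³/5.582×10⁻⁶ = 519.169 K.
Surface area A = 4πR² = 4π(1.12×10⁶ m)² = 1.57633×10¹³ m².
Then P = σAT⁴ = 5.670×10⁻⁸×1.57633×10¹³×(519.169)⁴ = 6.49×10¹⁶ W.

P ≈ 6.49×10¹⁶ W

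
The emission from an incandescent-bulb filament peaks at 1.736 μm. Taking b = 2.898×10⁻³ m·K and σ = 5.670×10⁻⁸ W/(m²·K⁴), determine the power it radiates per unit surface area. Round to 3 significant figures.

I ≈ 4.40×10⁵ W/m²

Wien's law: T = b/λ_max = 2.898×10⁻³/1.736×10⁻⁶ = 1669.35 K.
Then I = σT⁴ = 5.670×10⁻⁸×(1669.35)⁴ = 4.40×10⁵ W/m².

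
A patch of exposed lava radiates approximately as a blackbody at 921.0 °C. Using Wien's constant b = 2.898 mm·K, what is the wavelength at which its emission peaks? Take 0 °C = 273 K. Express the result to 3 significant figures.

λ_max ≈ 2.43 μm

T = 921.0 °C + 273 = 1194.0 K.
Wien's displacement law: λ_max = b/T = (2.898×10⁻³ m·K)/(1194.0 K) = 2.427×10⁻⁶ m.
That is 2.43 μm, in the infrared range.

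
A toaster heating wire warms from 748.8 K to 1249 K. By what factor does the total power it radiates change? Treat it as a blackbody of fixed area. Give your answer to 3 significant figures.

P ∝ T⁴, so P₂/P₁ = (T₂/T₁)⁴ = (1249/748.8)⁴ = (1.66800)⁴ = 7.74.

P₂/P₁ ≈ 7.74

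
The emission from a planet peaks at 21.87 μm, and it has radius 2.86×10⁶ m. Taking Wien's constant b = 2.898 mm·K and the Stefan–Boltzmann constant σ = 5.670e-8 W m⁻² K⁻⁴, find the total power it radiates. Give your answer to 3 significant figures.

Wien's law: T = b/λ_max = 2.898×10⁻³/2.187×10⁻⁵ = 132.510 K.
Surface area A = 4πR² = 4π(2.86×10⁶ m)² = 1.02788×10¹⁴ m².
Then P = σAT⁴ = 5.670×10⁻⁸×1.02788×10¹⁴×(132.510)⁴ = 1.80×10¹⁵ W.

P ≈ 1.80×10¹⁵ W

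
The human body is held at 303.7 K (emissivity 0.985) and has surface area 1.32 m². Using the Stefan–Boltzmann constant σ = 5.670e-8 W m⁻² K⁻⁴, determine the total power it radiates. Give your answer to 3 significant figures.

P ≈ 627 W

Area A = 1.32 m².
P = εσAT⁴ = 0.985 × 5.670×10⁻⁸ × 1.32 × (303.7)⁴ = 627 W.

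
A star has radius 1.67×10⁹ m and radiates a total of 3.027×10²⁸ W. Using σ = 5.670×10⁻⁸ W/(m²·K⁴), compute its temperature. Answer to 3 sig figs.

Surface area A = 4πR² = 4π(1.67×10⁹ m)² = 3.50464×10¹⁹ m².
P = σAT⁴ ⇒ T = (P/(σA))^(1/4) = (3.027×10²⁸/(5.670×10⁻⁸×3.50464×10¹⁹))^(1/4) = 1.11×10⁴ K.

T ≈ 1.11×10⁴ K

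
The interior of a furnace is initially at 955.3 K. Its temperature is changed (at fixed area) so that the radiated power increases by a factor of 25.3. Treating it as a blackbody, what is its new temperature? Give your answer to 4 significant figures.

P ∝ T⁴, so T₂/T₁ = (P₂/P₁)^(1/4) = (25.3)^(1/4) = 2.24275.
T₂ = 955.3 × 2.24275 = 2142 K.

T₂ ≈ 2142 K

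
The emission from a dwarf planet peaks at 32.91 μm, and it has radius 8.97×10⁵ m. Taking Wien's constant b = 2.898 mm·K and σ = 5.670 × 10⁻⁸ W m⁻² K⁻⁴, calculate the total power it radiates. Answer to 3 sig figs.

Wien's law: T = b/λ_max = 2.898×10⁻³/3.291×10⁻⁵ = 88.0583 K.
Surface area A = 4πR² = 4π(8.97×10⁵ m)² = 1.01110×10¹³ m².
Then P = σAT⁴ = 5.670×10⁻⁸×1.01110×10¹³×(88.0583)⁴ = 3.45×10¹³ W.

P ≈ 3.45×10¹³ W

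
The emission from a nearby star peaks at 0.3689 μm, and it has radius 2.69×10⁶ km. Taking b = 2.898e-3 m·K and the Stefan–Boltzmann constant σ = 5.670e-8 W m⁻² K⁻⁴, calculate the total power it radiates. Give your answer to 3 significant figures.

Wien's law: T = b/λ_max = 2.898×10⁻³/3.689×10⁻⁷ = 7855.79 K.
Surface area A = 4πR² = 4π(2.69×10⁹ m)² = 9.09315×10¹⁹ m².
Then P = σAT⁴ = 5.670×10⁻⁸×9.09315×10¹⁹×(7855.79)⁴ = 1.96×10²⁸ W.

P ≈ 1.96×10²⁸ W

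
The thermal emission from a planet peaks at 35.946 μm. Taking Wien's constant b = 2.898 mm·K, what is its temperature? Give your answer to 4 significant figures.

Wien's law gives T = b/λ_max = (2.898×10⁻³ m·K)/(3.5946×10⁻⁵ m) = 80.62 K.

T ≈ 80.62 K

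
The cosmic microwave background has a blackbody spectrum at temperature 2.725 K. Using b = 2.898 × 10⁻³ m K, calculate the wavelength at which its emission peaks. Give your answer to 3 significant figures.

Wien's displacement law: λ_max = b/T = (2.898×10⁻³ m·K)/(2.725 K) = 1.063×10⁻³ m.
That is 1.06×10⁻³ m, in the microwave range.

λ_max ≈ 1.06×10⁻³ m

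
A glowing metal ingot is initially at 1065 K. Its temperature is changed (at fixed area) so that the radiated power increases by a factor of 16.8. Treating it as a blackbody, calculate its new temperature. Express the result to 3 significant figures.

T₂ ≈ 2.16×10³ K

P ∝ T⁴, so T₂/T₁ = (P₂/P₁)^(1/4) = (16.8)^(1/4) = 2.02454.
T₂ = 1065 × 2.02454 = 2.16×10³ K.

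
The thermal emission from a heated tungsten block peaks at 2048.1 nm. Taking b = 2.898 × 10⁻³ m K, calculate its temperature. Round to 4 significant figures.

Wien's law gives T = b/λ_max = (2.898×10⁻³ m·K)/(2.0481×10⁻⁶ m) = 1415 K.

T ≈ 1415 K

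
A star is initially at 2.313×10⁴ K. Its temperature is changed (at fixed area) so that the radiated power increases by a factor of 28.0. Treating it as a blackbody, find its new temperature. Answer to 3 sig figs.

T₂ ≈ 5.32×10⁴ K

P ∝ T⁴, so T₂/T₁ = (P₂/P₁)^(1/4) = (28.0)^(1/4) = 2.30033.
T₂ = 2.313×10⁴ × 2.30033 = 5.32×10⁴ K.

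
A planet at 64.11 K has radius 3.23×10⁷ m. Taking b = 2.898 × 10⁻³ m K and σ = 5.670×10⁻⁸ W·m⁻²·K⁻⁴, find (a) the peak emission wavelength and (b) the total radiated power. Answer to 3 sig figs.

(a) λ_max = b/T = 2.898×10⁻³/64.11 = 4.520×10⁻⁵ m = 45.2 μm.
Surface area A = 4πR² = 4π(3.23×10⁷ m)² = 1.31104×10¹⁶ m².
(b) P = σAT⁴ = 5.670×10⁻⁸×1.31104×10¹⁶×(64.11)⁴ = 1.26×10¹⁶ W.

λ_max ≈ 45.2 μm; P ≈ 1.26×10¹⁶ W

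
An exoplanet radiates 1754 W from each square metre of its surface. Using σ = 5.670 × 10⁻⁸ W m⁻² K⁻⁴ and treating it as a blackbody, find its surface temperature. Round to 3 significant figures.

T ≈ 419 K

I = σT⁴, so T = (I/σ)^(1/4) = (1754/(5.670×10⁻⁸))^(1/4) = 419 K.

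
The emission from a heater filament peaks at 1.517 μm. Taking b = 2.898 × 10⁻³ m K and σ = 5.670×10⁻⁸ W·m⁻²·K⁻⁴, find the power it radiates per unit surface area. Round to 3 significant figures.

Wien's law: T = b/λ_max = 2.898×10⁻³/1.517×10⁻⁶ = 1910.35 K.
Then I = σT⁴ = 5.670×10⁻⁸×(1910.35)⁴ = 7.55×10⁵ W/m².

I ≈ 7.55×10⁵ W/m²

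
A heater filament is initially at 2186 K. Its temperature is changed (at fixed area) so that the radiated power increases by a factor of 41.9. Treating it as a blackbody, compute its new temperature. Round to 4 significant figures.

T₂ ≈ 5562 K

P ∝ T⁴, so T₂/T₁ = (P₂/P₁)^(1/4) = (41.9)^(1/4) = 2.54421.
T₂ = 2186 × 2.54421 = 5562 K.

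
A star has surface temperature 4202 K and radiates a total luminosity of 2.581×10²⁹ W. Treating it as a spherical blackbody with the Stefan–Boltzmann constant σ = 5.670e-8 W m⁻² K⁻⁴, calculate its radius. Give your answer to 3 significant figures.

R ≈ 3.41×10¹⁰ m

L = 4πR²σT⁴ ⇒ R = √(L/(4πσT⁴)).
σT⁴ = 1.76769×10⁷ W/m², so R = √(2.581×10²⁹/(4π×1.76769×10⁷)) = 3.41×10¹⁰ m.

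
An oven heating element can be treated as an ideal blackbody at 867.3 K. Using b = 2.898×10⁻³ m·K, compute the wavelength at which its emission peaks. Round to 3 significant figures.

Wien's displacement law: λ_max = b/T = (2.898×10⁻³ m·K)/(867.3 K) = 3.341×10⁻⁶ m.
That is 3.34 μm, in the infrared range.

λ_max ≈ 3.34 μm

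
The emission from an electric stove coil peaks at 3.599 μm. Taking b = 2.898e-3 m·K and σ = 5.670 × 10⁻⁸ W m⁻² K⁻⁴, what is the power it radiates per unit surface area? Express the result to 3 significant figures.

I ≈ 2.38×10⁴ W/m²

Wien's law: T = b/λ_max = 2.898×10⁻³/3.599×10⁻⁶ = 805.224 K.
Then I = σT⁴ = 5.670×10⁻⁸×(805.224)⁴ = 2.38×10⁴ W/m².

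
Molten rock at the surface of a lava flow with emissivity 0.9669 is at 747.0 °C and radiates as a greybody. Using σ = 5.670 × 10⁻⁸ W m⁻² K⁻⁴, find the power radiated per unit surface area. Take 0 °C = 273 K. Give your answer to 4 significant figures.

I ≈ 5.934×10⁴ W/m²

T = 747.0 °C + 273 = 1020.0 K.
Stefan–Boltzmann: I = εσT⁴ = 0.9669 × 5.670×10⁻⁸ × (1020.0)⁴ = 5.934×10⁴ W/m².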